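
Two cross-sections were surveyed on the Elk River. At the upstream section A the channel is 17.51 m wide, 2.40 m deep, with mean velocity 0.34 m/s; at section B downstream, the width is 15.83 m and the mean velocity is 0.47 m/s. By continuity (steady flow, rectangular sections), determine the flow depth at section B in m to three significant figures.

1.92 m

Q = A₁V₁ = (17.51×2.40) × 0.34 = 14.29 m³/s
d₂ = Q/(b₂ V₂) = 14.29/(15.83×0.47) = 1.920 m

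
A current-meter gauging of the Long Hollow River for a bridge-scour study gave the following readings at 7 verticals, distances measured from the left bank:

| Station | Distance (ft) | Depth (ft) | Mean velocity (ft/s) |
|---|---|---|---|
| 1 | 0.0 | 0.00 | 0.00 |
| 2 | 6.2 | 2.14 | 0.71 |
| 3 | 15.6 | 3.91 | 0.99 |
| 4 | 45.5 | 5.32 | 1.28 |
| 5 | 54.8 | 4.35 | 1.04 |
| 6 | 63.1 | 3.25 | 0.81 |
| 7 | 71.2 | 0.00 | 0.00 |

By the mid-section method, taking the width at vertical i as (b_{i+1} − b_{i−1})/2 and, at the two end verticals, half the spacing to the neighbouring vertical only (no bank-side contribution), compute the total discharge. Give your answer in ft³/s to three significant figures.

w_2 = (15.6 − 0.0)/2 = 7.8 ft; q_2 = 0.71 × 2.14 × 7.8 = 11.85 ft³/s
w_3 = (45.5 − 6.2)/2 = 19.65 ft; q_3 = 0.99 × 3.91 × 19.65 = 76.06 ft³/s
w_4 = (54.8 − 15.6)/2 = 19.6 ft; q_4 = 1.28 × 5.32 × 19.6 = 133.5 ft³/s
w_5 = (63.1 − 45.5)/2 = 8.8 ft; q_5 = 1.04 × 4.35 × 8.8 = 39.81 ft³/s
w_6 = (71.2 − 54.8)/2 = 8.2 ft; q_6 = 0.81 × 3.25 × 8.2 = 21.59 ft³/s
Stations 1, 7 contribute zero (depth or velocity is 0).
Q = Σ qᵢ = 282.8 ft³/s

283 ft³/s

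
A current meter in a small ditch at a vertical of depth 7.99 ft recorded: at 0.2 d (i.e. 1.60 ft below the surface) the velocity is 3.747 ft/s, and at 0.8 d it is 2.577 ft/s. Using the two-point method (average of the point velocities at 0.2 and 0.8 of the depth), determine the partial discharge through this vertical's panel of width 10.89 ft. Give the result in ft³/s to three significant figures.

275 ft³/s

v̄ = (3.747 + 2.577) / 2 = 3.162 ft/s
q = v̄ × d × w = 3.162 × 7.99 × 10.89 = 275.1 ft³/s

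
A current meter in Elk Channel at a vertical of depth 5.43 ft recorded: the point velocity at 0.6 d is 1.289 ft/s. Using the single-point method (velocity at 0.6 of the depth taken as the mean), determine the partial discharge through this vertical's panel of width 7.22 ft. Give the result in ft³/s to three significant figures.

v̄ = v₀.₆ = 1.289 ft/s
q = v̄ × d × w = 1.289 × 5.43 × 7.22 = 50.53 ft³/s

50.5 ft³/s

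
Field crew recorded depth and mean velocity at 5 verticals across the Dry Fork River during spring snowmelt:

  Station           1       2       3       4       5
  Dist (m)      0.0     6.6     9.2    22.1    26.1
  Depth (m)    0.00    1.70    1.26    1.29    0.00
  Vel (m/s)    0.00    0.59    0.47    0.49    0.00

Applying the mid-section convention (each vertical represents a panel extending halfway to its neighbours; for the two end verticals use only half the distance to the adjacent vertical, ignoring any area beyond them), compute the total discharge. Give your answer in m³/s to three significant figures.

w_2 = (9.2 − 0.0)/2 = 4.6 m; q_2 = 0.59 × 1.70 × 4.6 = 4.614 m³/s
w_3 = (22.1 − 6.6)/2 = 7.75 m; q_3 = 0.47 × 1.26 × 7.75 = 4.590 m³/s
w_4 = (26.1 − 9.2)/2 = 8.45 m; q_4 = 0.49 × 1.29 × 8.45 = 5.341 m³/s
Stations 1, 5 contribute zero (depth or velocity is 0).
Q = Σ qᵢ = 14.54 m³/s

14.5 m³/s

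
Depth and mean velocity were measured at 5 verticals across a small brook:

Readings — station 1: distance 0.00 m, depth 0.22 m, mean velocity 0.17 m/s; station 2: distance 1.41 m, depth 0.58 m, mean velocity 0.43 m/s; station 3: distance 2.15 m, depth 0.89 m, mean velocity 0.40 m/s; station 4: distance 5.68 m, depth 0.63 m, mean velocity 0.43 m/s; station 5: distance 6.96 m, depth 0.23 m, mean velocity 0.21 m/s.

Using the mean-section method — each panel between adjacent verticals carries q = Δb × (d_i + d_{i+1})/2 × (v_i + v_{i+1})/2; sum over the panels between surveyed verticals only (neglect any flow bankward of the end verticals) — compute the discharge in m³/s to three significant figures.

Panel 1-2: Δb = 1.41 m, d̄ = (0.22+0.58)/2 = 0.4, v̄ = (0.17+0.43)/2 = 0.3 → q = 1.41×0.4×0.3 = 0.1692 m³/s
Panel 2-3: Δb = 0.74 m, d̄ = (0.58+0.89)/2 = 0.735, v̄ = (0.43+0.40)/2 = 0.415 → q = 0.74×0.735×0.415 = 0.2257 m³/s
Panel 3-4: Δb = 3.53 m, d̄ = (0.89+0.63)/2 = 0.76, v̄ = (0.40+0.43)/2 = 0.415 → q = 3.53×0.76×0.415 = 1.113 m³/s
Panel 4-5: Δb = 1.28 m, d̄ = (0.63+0.23)/2 = 0.43, v̄ = (0.43+0.21)/2 = 0.32 → q = 1.28×0.43×0.32 = 0.1761 m³/s
Q = Σ q = 1.684 m³/s

1.68 m³/s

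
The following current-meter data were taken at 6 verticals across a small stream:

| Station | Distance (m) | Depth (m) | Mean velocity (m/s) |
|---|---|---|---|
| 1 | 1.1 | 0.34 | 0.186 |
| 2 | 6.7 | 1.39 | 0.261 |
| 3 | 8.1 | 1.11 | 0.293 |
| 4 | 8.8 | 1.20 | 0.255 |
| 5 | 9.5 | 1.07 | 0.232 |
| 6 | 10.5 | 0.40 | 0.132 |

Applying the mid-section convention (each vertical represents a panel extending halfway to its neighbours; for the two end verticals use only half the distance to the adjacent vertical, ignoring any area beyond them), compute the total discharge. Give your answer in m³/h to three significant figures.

8060 m³/h

w_1 = (6.7 − 1.1)/2 = 2.8 m; q_1 = 0.186 × 0.34 × 2.8 = 0.1771 m³/s
w_2 = (8.1 − 1.1)/2 = 3.5 m; q_2 = 0.261 × 1.39 × 3.5 = 1.270 m³/s
w_3 = (8.8 − 6.7)/2 = 1.05 m; q_3 = 0.293 × 1.11 × 1.05 = 0.3415 m³/s
w_4 = (9.5 − 8.1)/2 = 0.7 m; q_4 = 0.255 × 1.20 × 0.7 = 0.2142 m³/s
w_5 = (10.5 − 8.8)/2 = 0.85 m; q_5 = 0.232 × 1.07 × 0.85 = 0.2110 m³/s
w_6 = (10.5 − 9.5)/2 = 0.5 m; q_6 = 0.132 × 0.40 × 0.5 = 0.02640 m³/s
Q = Σ qᵢ = 2.240 m³/s
= 2.240 × 3600 = 8064 m³/h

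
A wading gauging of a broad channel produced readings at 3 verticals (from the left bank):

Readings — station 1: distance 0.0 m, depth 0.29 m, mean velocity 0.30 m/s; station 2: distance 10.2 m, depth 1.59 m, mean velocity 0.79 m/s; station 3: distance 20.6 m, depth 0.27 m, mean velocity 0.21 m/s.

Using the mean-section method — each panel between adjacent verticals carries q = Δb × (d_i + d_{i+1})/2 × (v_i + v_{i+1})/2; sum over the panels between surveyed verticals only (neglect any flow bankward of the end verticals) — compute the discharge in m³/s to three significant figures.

Panel 1-2: Δb = 10.2 m, d̄ = (0.29+1.59)/2 = 0.94, v̄ = (0.30+0.79)/2 = 0.545 → q = 10.2×0.94×0.545 = 5.225 m³/s
Panel 2-3: Δb = 10.4 m, d̄ = (1.59+0.27)/2 = 0.93, v̄ = (0.79+0.21)/2 = 0.5 → q = 10.4×0.93×0.5 = 4.836 m³/s
Q = Σ q = 10.06 m³/s

10.1 m³/s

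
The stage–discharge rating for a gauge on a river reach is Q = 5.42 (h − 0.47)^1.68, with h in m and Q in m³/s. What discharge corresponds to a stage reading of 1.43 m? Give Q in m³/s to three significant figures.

Q = 5.42 × (1.43 − 0.47)^1.68 = 5.42 × 0.96^1.68 = 5.061 m³/s

5.06 m³/s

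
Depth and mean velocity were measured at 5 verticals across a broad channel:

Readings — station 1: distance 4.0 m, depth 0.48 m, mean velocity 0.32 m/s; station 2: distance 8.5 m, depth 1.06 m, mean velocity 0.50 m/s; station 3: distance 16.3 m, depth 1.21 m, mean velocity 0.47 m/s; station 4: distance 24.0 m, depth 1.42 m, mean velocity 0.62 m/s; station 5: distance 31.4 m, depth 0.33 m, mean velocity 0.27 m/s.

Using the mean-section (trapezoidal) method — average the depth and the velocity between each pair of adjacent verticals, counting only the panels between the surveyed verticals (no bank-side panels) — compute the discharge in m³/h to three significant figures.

Panel 1-2: Δb = 4.5 m, d̄ = (0.48+1.06)/2 = 0.77, v̄ = (0.32+0.50)/2 = 0.41 → q = 4.5×0.77×0.41 = 1.421 m³/s
Panel 2-3: Δb = 7.8 m, d̄ = (1.06+1.21)/2 = 1.135, v̄ = (0.50+0.47)/2 = 0.485 → q = 7.8×1.135×0.485 = 4.294 m³/s
Panel 3-4: Δb = 7.7 m, d̄ = (1.21+1.42)/2 = 1.315, v̄ = (0.47+0.62)/2 = 0.545 → q = 7.7×1.315×0.545 = 5.518 m³/s
Panel 4-5: Δb = 7.4 m, d̄ = (1.42+0.33)/2 = 0.875, v̄ = (0.62+0.27)/2 = 0.445 → q = 7.4×0.875×0.445 = 2.881 m³/s
Q = Σ q = 14.11 m³/s
= 14.11 × 3600 = 50810 m³/h

50800 m³/h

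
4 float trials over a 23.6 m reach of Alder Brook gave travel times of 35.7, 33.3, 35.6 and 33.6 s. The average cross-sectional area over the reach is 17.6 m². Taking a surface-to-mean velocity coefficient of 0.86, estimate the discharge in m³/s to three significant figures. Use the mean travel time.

t̄ = (35.7 + 33.3 + 35.6 + 33.6) / 4 = 34.55 s
v_surface = L / t̄ = 23.6 / 34.55 = 0.6831 m/s
v_mean = 0.86 × 0.6831 = 0.5874 m/s
Q = A × v_mean = 17.6 × 0.5874 = 10.34 m³/s

10.3 m³/s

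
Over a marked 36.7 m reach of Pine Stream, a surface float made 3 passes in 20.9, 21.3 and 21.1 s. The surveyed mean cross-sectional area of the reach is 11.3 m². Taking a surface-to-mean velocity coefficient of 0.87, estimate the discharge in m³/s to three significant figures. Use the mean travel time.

t̄ = (20.9 + 21.3 + 21.1) / 3 = 21.1 s
v_surface = L / t̄ = 36.7 / 21.1 = 1.739 m/s
v_mean = 0.87 × 1.739 = 1.513 m/s
Q = A × v_mean = 11.3 × 1.513 = 17.10 m³/s

17.1 m³/s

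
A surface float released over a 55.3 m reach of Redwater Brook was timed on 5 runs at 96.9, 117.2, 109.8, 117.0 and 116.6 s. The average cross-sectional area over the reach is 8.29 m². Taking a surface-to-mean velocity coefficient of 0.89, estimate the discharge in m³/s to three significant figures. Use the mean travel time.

t̄ = (96.9 + 117.2 + 109.8 + 117.0 + 116.6) / 5 = 111.5 s
v_surface = L / t̄ = 55.3 / 111.5 = 0.4960 m/s
v_mean = 0.89 × 0.4960 = 0.4414 m/s
Q = A × v_mean = 8.29 × 0.4414 = 3.659 m³/s

3.66 m³/s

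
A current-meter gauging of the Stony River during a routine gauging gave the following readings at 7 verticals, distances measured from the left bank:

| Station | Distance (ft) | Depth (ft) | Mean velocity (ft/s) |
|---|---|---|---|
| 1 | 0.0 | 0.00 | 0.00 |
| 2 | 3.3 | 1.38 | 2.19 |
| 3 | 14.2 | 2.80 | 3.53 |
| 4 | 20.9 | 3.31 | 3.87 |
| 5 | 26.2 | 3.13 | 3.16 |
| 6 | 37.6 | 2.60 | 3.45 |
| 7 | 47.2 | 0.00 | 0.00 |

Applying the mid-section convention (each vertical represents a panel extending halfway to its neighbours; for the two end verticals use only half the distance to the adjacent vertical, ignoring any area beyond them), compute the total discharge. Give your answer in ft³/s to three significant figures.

w_2 = (14.2 − 0.0)/2 = 7.1 ft; q_2 = 2.19 × 1.38 × 7.1 = 21.46 ft³/s
w_3 = (20.9 − 3.3)/2 = 8.8 ft; q_3 = 3.53 × 2.80 × 8.8 = 86.98 ft³/s
w_4 = (26.2 − 14.2)/2 = 6 ft; q_4 = 3.87 × 3.31 × 6 = 76.86 ft³/s
w_5 = (37.6 − 20.9)/2 = 8.35 ft; q_5 = 3.16 × 3.13 × 8.35 = 82.59 ft³/s
w_6 = (47.2 − 26.2)/2 = 10.5 ft; q_6 = 3.45 × 2.60 × 10.5 = 94.19 ft³/s
Stations 1, 7 contribute zero (depth or velocity is 0).
Q = Σ qᵢ = 362.1 ft³/s

362 ft³/s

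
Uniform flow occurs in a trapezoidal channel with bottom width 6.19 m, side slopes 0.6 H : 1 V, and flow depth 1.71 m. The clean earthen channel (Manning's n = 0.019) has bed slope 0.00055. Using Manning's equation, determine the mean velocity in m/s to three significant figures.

A = (b + z·y)·y = (6.19 + 0.6×1.71)×1.71 = 12.34 m²
P = b + 2y√(1+z²) = 6.19 + 2×1.71×√(1+0.6²) = 10.18 m
R = A/P = 12.34/10.18 = 1.212 m
Q = (1/n)·A·R^(2/3)·S^(1/2) = (1/0.019) × 12.34 × 1.212^(2/3) × 0.00055^(1/2) = 17.32 m³/s
V = Q/A = 17.32/12.34 = 1.403 m/s

1.40 m/s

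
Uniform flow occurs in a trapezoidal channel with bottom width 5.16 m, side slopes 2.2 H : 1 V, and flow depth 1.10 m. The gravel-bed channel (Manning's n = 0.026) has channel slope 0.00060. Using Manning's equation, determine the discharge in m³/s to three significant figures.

6.75 m³/s

A = (b + z·y)·y = (5.16 + 2.2×1.10)×1.10 = 8.338 m²
P = b + 2y√(1+z²) = 5.16 + 2×1.10×√(1+2.2²) = 10.48 m
R = A/P = 8.338/10.48 = 0.7959 m
Q = (1/n)·A·R^(2/3)·S^(1/2) = (1/0.026) × 8.338 × 0.7959^(2/3) × 0.00060^(1/2) = 6.746 m³/s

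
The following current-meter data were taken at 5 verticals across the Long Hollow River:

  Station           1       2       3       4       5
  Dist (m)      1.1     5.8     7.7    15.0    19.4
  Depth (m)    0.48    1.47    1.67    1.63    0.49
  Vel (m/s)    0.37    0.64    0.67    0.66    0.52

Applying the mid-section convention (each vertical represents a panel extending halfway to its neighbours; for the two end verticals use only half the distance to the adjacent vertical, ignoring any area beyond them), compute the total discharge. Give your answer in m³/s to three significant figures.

w_1 = (5.8 − 1.1)/2 = 2.35 m; q_1 = 0.37 × 0.48 × 2.35 = 0.4174 m³/s
w_2 = (7.7 − 1.1)/2 = 3.3 m; q_2 = 0.64 × 1.47 × 3.3 = 3.105 m³/s
w_3 = (15.0 − 5.8)/2 = 4.6 m; q_3 = 0.67 × 1.67 × 4.6 = 5.147 m³/s
w_4 = (19.4 − 7.7)/2 = 5.85 m; q_4 = 0.66 × 1.63 × 5.85 = 6.293 m³/s
w_5 = (19.4 − 15.0)/2 = 2.2 m; q_5 = 0.52 × 0.49 × 2.2 = 0.5606 m³/s
Q = Σ qᵢ = 15.52 m³/s

15.5 m³/s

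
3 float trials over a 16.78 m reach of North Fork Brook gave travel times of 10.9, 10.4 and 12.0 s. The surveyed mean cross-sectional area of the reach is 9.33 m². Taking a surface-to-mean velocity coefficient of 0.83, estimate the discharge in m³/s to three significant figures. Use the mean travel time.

t̄ = (10.9 + 10.4 + 12.0) / 3 = 11.1 s
v_surface = L / t̄ = 16.78 / 11.1 = 1.512 m/s
v_mean = 0.83 × 1.512 = 1.255 m/s
Q = A × v_mean = 9.33 × 1.255 = 11.71 m³/s

11.7 m³/s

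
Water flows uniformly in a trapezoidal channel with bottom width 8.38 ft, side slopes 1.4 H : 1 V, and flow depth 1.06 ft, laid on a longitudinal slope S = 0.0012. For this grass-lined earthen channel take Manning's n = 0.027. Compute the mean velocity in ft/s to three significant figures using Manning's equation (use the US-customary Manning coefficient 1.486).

1.74 ft/s

A = (b + z·y)·y = (8.38 + 1.4×1.06)×1.06 = 10.46 ft²
P = b + 2y√(1+z²) = 8.38 + 2×1.06×√(1+1.4²) = 12.03 ft
R = A/P = 10.46/12.03 = 0.8693 ft
Q = (1.486/n)·A·R^(2/3)·S^(1/2) = (1.486/0.027) × 10.46 × 0.8693^(2/3) × 0.0012^(1/2) = 18.16 ft³/s
V = Q/A = 18.16/10.46 = 1.737 ft/s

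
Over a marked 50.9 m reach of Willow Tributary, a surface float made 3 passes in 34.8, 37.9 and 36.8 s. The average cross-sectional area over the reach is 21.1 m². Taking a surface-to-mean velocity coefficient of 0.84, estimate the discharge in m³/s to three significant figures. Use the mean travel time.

24.7 m³/s

t̄ = (34.8 + 37.9 + 36.8) / 3 = 36.5 s
v_surface = L / t̄ = 50.9 / 36.5 = 1.395 m/s
v_mean = 0.84 × 1.395 = 1.171 m/s
Q = A × v_mean = 21.1 × 1.171 = 24.72 m³/s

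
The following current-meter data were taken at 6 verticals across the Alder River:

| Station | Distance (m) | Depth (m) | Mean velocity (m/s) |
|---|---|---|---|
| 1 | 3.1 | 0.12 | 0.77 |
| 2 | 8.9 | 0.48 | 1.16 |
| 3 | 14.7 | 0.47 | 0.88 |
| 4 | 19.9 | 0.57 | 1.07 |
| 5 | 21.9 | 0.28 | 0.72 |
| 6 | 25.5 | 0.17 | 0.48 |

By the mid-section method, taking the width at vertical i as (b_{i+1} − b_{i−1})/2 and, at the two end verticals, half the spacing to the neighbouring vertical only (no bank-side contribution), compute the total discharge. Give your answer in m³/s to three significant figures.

8.68 m³/s

w_1 = (8.9 − 3.1)/2 = 2.9 m; q_1 = 0.77 × 0.12 × 2.9 = 0.2680 m³/s
w_2 = (14.7 − 3.1)/2 = 5.8 m; q_2 = 1.16 × 0.48 × 5.8 = 3.229 m³/s
w_3 = (19.9 − 8.9)/2 = 5.5 m; q_3 = 0.88 × 0.47 × 5.5 = 2.275 m³/s
w_4 = (21.9 − 14.7)/2 = 3.6 m; q_4 = 1.07 × 0.57 × 3.6 = 2.196 m³/s
w_5 = (25.5 − 19.9)/2 = 2.8 m; q_5 = 0.72 × 0.28 × 2.8 = 0.5645 m³/s
w_6 = (25.5 − 21.9)/2 = 1.8 m; q_6 = 0.48 × 0.17 × 1.8 = 0.1469 m³/s
Q = Σ qᵢ = 8.679 m³/s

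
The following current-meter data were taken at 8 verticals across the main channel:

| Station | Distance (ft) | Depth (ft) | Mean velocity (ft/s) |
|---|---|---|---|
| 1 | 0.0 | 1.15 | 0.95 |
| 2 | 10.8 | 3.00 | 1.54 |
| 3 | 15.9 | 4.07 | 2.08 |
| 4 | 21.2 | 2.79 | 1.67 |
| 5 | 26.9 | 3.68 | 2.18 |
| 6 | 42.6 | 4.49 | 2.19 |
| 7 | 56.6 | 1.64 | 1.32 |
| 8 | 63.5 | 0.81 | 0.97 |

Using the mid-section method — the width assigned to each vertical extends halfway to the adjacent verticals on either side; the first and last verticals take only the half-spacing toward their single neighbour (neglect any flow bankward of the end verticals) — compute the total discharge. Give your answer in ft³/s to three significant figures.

369 ft³/s

w_1 = (10.8 − 0.0)/2 = 5.4 ft; q_1 = 0.95 × 1.15 × 5.4 = 5.900 ft³/s
w_2 = (15.9 − 0.0)/2 = 7.95 ft; q_2 = 1.54 × 3.00 × 7.95 = 36.73 ft³/s
w_3 = (21.2 − 10.8)/2 = 5.2 ft; q_3 = 2.08 × 4.07 × 5.2 = 44.02 ft³/s
w_4 = (26.9 − 15.9)/2 = 5.5 ft; q_4 = 1.67 × 2.79 × 5.5 = 25.63 ft³/s
w_5 = (42.6 − 21.2)/2 = 10.7 ft; q_5 = 2.18 × 3.68 × 10.7 = 85.84 ft³/s
w_6 = (56.6 − 26.9)/2 = 14.85 ft; q_6 = 2.19 × 4.49 × 14.85 = 146.0 ft³/s
w_7 = (63.5 − 42.6)/2 = 10.45 ft; q_7 = 1.32 × 1.64 × 10.45 = 22.62 ft³/s
w_8 = (63.5 − 56.6)/2 = 3.45 ft; q_8 = 0.97 × 0.81 × 3.45 = 2.711 ft³/s
Q = Σ qᵢ = 369.5 ft³/s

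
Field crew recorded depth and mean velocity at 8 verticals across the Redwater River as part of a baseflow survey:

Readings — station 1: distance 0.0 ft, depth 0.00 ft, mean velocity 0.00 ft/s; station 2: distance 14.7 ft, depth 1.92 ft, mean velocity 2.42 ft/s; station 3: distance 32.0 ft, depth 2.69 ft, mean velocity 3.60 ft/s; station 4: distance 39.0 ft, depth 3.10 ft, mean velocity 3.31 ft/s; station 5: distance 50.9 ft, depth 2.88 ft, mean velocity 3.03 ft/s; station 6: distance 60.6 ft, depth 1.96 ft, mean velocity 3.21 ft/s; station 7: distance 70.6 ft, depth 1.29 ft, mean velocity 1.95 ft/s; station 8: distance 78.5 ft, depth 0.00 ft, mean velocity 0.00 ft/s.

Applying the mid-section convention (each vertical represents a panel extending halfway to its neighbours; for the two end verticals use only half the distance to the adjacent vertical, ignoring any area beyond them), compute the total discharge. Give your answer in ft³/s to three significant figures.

468 ft³/s

w_2 = (32.0 − 0.0)/2 = 16 ft; q_2 = 2.42 × 1.92 × 16 = 74.34 ft³/s
w_3 = (39.0 − 14.7)/2 = 12.15 ft; q_3 = 3.60 × 2.69 × 12.15 = 117.7 ft³/s
w_4 = (50.9 − 32.0)/2 = 9.45 ft; q_4 = 3.31 × 3.10 × 9.45 = 96.97 ft³/s
w_5 = (60.6 − 39.0)/2 = 10.8 ft; q_5 = 3.03 × 2.88 × 10.8 = 94.25 ft³/s
w_6 = (70.6 − 50.9)/2 = 9.85 ft; q_6 = 3.21 × 1.96 × 9.85 = 61.97 ft³/s
w_7 = (78.5 − 60.6)/2 = 8.95 ft; q_7 = 1.95 × 1.29 × 8.95 = 22.51 ft³/s
Stations 1, 8 contribute zero (depth or velocity is 0).
Q = Σ qᵢ = 467.7 ft³/s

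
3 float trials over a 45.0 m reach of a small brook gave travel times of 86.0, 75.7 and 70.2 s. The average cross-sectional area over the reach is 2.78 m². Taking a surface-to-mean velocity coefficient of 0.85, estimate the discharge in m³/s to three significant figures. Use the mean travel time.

1.38 m³/s

t̄ = (86.0 + 75.7 + 70.2) / 3 = 77.3 s
v_surface = L / t̄ = 45.0 / 77.3 = 0.5821 m/s
v_mean = 0.85 × 0.5821 = 0.4948 m/s
Q = A × v_mean = 2.78 × 0.4948 = 1.376 m³/s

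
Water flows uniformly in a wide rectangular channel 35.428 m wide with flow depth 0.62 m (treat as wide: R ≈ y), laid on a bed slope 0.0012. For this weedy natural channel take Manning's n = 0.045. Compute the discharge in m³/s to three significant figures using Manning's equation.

12.3 m³/s

A = b·y = 35.428 × 0.62 = 21.97 m²
Wide channel: R ≈ y = 0.62 m
Q = (1/n)·A·R^(2/3)·S^(1/2) = (1/0.045) × 21.97 × 0.6200^(2/3) × 0.0012^(1/2) = 12.29 m³/s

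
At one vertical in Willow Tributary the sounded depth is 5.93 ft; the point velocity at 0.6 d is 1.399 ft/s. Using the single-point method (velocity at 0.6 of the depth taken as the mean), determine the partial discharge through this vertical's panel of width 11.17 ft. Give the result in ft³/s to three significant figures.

92.7 ft³/s

v̄ = v₀.₆ = 1.399 ft/s
q = v̄ × d × w = 1.399 × 5.93 × 11.17 = 92.67 ft³/s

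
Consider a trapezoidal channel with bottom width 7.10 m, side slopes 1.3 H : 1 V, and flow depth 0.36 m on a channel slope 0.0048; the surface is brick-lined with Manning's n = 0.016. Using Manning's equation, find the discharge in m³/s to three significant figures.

5.62 m³/s

A = (b + z·y)·y = (7.10 + 1.3×0.36)×0.36 = 2.724 m²
P = b + 2y√(1+z²) = 7.10 + 2×0.36×√(1+1.3²) = 8.281 m
R = A/P = 2.724/8.281 = 0.3290 m
Q = (1/n)·A·R^(2/3)·S^(1/2) = (1/0.016) × 2.724 × 0.3290^(2/3) × 0.0048^(1/2) = 5.622 m³/s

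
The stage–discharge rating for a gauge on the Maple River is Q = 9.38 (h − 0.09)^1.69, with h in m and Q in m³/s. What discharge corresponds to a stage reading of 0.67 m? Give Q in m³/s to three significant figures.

3.74 m³/s

Q = 9.38 × (0.67 − 0.09)^1.69 = 9.38 × 0.58^1.69 = 3.736 m³/s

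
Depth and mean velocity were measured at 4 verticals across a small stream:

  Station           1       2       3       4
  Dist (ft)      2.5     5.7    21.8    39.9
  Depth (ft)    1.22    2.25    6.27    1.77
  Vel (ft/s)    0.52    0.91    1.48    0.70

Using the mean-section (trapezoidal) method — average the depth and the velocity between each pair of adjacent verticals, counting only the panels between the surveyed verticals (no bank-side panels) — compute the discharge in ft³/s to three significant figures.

165 ft³/s

Panel 1-2: Δb = 3.2 ft, d̄ = (1.22+2.25)/2 = 1.735, v̄ = (0.52+0.91)/2 = 0.715 → q = 3.2×1.735×0.715 = 3.970 ft³/s
Panel 2-3: Δb = 16.1 ft, d̄ = (2.25+6.27)/2 = 4.26, v̄ = (0.91+1.48)/2 = 1.195 → q = 16.1×4.26×1.195 = 81.96 ft³/s
Panel 3-4: Δb = 18.1 ft, d̄ = (6.27+1.77)/2 = 4.02, v̄ = (1.48+0.70)/2 = 1.09 → q = 18.1×4.02×1.09 = 79.31 ft³/s
Q = Σ q = 165.2 ft³/s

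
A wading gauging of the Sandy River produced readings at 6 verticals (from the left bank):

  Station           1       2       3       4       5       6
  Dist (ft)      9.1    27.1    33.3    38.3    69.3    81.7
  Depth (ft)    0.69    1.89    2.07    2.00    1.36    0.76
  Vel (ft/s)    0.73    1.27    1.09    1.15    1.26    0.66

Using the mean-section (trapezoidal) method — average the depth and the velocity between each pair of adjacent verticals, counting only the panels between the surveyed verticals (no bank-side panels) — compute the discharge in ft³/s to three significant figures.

124 ft³/s

Panel 1-2: Δb = 18 ft, d̄ = (0.69+1.89)/2 = 1.29, v̄ = (0.73+1.27)/2 = 1 → q = 18×1.29×1 = 23.22 ft³/s
Panel 2-3: Δb = 6.2 ft, d̄ = (1.89+2.07)/2 = 1.98, v̄ = (1.27+1.09)/2 = 1.18 → q = 6.2×1.98×1.18 = 14.49 ft³/s
Panel 3-4: Δb = 5 ft, d̄ = (2.07+2.00)/2 = 2.035, v̄ = (1.09+1.15)/2 = 1.12 → q = 5×2.035×1.12 = 11.40 ft³/s
Panel 4-5: Δb = 31 ft, d̄ = (2.00+1.36)/2 = 1.68, v̄ = (1.15+1.26)/2 = 1.205 → q = 31×1.68×1.205 = 62.76 ft³/s
Panel 5-6: Δb = 12.4 ft, d̄ = (1.36+0.76)/2 = 1.06, v̄ = (1.26+0.66)/2 = 0.96 → q = 12.4×1.06×0.96 = 12.62 ft³/s
Q = Σ q = 124.5 ft³/s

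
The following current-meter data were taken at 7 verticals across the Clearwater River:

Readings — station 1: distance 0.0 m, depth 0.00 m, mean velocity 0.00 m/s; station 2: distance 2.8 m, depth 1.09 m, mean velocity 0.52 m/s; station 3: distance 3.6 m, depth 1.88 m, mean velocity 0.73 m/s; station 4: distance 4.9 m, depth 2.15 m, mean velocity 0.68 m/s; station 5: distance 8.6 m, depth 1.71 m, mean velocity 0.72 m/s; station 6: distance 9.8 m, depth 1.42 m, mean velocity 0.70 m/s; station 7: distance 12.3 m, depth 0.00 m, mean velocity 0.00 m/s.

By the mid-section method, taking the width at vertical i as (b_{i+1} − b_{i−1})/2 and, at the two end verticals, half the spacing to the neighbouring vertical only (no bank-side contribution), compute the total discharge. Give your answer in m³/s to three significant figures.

w_2 = (3.6 − 0.0)/2 = 1.8 m; q_2 = 0.52 × 1.09 × 1.8 = 1.020 m³/s
w_3 = (4.9 − 2.8)/2 = 1.05 m; q_3 = 0.73 × 1.88 × 1.05 = 1.441 m³/s
w_4 = (8.6 − 3.6)/2 = 2.5 m; q_4 = 0.68 × 2.15 × 2.5 = 3.655 m³/s
w_5 = (9.8 − 4.9)/2 = 2.45 m; q_5 = 0.72 × 1.71 × 2.45 = 3.016 m³/s
w_6 = (12.3 − 8.6)/2 = 1.85 m; q_6 = 0.70 × 1.42 × 1.85 = 1.839 m³/s
Stations 1, 7 contribute zero (depth or velocity is 0).
Q = Σ qᵢ = 10.97 m³/s

11.0 m³/s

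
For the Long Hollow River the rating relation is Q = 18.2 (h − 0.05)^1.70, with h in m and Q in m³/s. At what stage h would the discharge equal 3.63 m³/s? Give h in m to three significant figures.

0.437 m

h − h₀ = (Q/C)^(1/b) = (3.63/18.2)^(1/1.70) = 0.3874 m
h = 0.05 + 0.3874 = 0.4374 m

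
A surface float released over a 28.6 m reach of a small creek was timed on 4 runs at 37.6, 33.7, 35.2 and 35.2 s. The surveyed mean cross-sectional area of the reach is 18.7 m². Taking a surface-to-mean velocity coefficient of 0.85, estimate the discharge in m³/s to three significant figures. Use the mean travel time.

t̄ = (37.6 + 33.7 + 35.2 + 35.2) / 4 = 35.425 s
v_surface = L / t̄ = 28.6 / 35.425 = 0.8073 m/s
v_mean = 0.85 × 0.8073 = 0.6862 m/s
Q = A × v_mean = 18.7 × 0.6862 = 12.83 m³/s

12.8 m³/s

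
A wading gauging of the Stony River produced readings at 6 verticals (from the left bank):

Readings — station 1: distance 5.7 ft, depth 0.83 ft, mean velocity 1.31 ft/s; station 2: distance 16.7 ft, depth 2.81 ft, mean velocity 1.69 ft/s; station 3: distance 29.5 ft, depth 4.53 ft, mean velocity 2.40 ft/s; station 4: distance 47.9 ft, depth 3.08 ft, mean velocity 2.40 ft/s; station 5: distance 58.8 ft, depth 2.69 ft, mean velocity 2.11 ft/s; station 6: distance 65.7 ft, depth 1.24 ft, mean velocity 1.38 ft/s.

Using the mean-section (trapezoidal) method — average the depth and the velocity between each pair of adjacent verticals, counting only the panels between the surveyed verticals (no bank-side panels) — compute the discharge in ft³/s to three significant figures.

Panel 1-2: Δb = 11 ft, d̄ = (0.83+2.81)/2 = 1.82, v̄ = (1.31+1.69)/2 = 1.5 → q = 11×1.82×1.5 = 30.03 ft³/s
Panel 2-3: Δb = 12.8 ft, d̄ = (2.81+4.53)/2 = 3.67, v̄ = (1.69+2.40)/2 = 2.045 → q = 12.8×3.67×2.045 = 96.07 ft³/s
Panel 3-4: Δb = 18.4 ft, d̄ = (4.53+3.08)/2 = 3.805, v̄ = (2.40+2.40)/2 = 2.4 → q = 18.4×3.805×2.4 = 168.0 ft³/s
Panel 4-5: Δb = 10.9 ft, d̄ = (3.08+2.69)/2 = 2.885, v̄ = (2.40+2.11)/2 = 2.255 → q = 10.9×2.885×2.255 = 70.91 ft³/s
Panel 5-6: Δb = 6.9 ft, d̄ = (2.69+1.24)/2 = 1.965, v̄ = (2.11+1.38)/2 = 1.745 → q = 6.9×1.965×1.745 = 23.66 ft³/s
Q = Σ q = 388.7 ft³/s

389 ft³/s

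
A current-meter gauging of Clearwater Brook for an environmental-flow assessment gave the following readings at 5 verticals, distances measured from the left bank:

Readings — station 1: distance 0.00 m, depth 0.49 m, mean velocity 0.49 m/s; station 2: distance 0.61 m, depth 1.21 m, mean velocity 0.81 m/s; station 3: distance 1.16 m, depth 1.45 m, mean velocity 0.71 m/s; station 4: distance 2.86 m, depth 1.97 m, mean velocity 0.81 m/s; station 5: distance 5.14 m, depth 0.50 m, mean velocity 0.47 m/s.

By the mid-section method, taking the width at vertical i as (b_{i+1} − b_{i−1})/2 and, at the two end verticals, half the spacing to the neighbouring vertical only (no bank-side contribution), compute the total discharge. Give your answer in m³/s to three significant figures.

w_1 = (0.61 − 0.00)/2 = 0.305 m; q_1 = 0.49 × 0.49 × 0.305 = 0.07323 m³/s
w_2 = (1.16 − 0.00)/2 = 0.58 m; q_2 = 0.81 × 1.21 × 0.58 = 0.5685 m³/s
w_3 = (2.86 − 0.61)/2 = 1.125 m; q_3 = 0.71 × 1.45 × 1.125 = 1.158 m³/s
w_4 = (5.14 − 1.16)/2 = 1.99 m; q_4 = 0.81 × 1.97 × 1.99 = 3.175 m³/s
w_5 = (5.14 − 2.86)/2 = 1.14 m; q_5 = 0.47 × 0.50 × 1.14 = 0.2679 m³/s
Q = Σ qᵢ = 5.243 m³/s

5.24 m³/s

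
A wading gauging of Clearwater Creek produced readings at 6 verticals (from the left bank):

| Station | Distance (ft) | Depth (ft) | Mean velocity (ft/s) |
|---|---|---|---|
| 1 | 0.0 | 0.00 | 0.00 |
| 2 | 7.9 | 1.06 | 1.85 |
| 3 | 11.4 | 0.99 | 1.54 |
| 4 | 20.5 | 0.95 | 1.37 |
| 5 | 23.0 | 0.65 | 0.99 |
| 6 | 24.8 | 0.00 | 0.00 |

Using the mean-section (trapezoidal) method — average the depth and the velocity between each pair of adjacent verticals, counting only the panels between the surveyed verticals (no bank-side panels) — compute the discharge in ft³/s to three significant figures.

Panel 1-2: Δb = 7.9 ft, d̄ = (0.00+1.06)/2 = 0.53, v̄ = (0.00+1.85)/2 = 0.925 → q = 7.9×0.53×0.925 = 3.873 ft³/s
Panel 2-3: Δb = 3.5 ft, d̄ = (1.06+0.99)/2 = 1.025, v̄ = (1.85+1.54)/2 = 1.695 → q = 3.5×1.025×1.695 = 6.081 ft³/s
Panel 3-4: Δb = 9.1 ft, d̄ = (0.99+0.95)/2 = 0.97, v̄ = (1.54+1.37)/2 = 1.455 → q = 9.1×0.97×1.455 = 12.84 ft³/s
Panel 4-5: Δb = 2.5 ft, d̄ = (0.95+0.65)/2 = 0.8, v̄ = (1.37+0.99)/2 = 1.18 → q = 2.5×0.8×1.18 = 2.360 ft³/s
Panel 5-6: Δb = 1.8 ft, d̄ = (0.65+0.00)/2 = 0.325, v̄ = (0.99+0.00)/2 = 0.495 → q = 1.8×0.325×0.495 = 0.2896 ft³/s
Q = Σ q = 25.45 ft³/s

25.4 ft³/s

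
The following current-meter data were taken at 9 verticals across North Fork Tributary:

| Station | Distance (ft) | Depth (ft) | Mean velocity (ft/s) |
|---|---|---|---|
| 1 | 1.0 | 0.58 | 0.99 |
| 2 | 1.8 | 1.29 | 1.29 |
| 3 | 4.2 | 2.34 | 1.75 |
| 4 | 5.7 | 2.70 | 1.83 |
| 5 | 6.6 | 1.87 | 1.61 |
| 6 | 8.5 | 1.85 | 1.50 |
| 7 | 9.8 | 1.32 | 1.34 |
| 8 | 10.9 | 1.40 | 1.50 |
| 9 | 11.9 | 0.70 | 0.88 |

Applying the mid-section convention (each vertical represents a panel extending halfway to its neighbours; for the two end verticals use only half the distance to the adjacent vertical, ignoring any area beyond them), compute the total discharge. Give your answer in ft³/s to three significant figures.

w_1 = (1.8 − 1.0)/2 = 0.4 ft; q_1 = 0.99 × 0.58 × 0.4 = 0.2297 ft³/s
w_2 = (4.2 − 1.0)/2 = 1.6 ft; q_2 = 1.29 × 1.29 × 1.6 = 2.663 ft³/s
w_3 = (5.7 − 1.8)/2 = 1.95 ft; q_3 = 1.75 × 2.34 × 1.95 = 7.985 ft³/s
w_4 = (6.6 − 4.2)/2 = 1.2 ft; q_4 = 1.83 × 2.70 × 1.2 = 5.929 ft³/s
w_5 = (8.5 − 5.7)/2 = 1.4 ft; q_5 = 1.61 × 1.87 × 1.4 = 4.215 ft³/s
w_6 = (9.8 − 6.6)/2 = 1.6 ft; q_6 = 1.50 × 1.85 × 1.6 = 4.440 ft³/s
w_7 = (10.9 − 8.5)/2 = 1.2 ft; q_7 = 1.34 × 1.32 × 1.2 = 2.123 ft³/s
w_8 = (11.9 − 9.8)/2 = 1.05 ft; q_8 = 1.50 × 1.40 × 1.05 = 2.205 ft³/s
w_9 = (11.9 − 10.9)/2 = 0.5 ft; q_9 = 0.88 × 0.70 × 0.5 = 0.3080 ft³/s
Q = Σ qᵢ = 30.10 ft³/s

30.1 ft³/s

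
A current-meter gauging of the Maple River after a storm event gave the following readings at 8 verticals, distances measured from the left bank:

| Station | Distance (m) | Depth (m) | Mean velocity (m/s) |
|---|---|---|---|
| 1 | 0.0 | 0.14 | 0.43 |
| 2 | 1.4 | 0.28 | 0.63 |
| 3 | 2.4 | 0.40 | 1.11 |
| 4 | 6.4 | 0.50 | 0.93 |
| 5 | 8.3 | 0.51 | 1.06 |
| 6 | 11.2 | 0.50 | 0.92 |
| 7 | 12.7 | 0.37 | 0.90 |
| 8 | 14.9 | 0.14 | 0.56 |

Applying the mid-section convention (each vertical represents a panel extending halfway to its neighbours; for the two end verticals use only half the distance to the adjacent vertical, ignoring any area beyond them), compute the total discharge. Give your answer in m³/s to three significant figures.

5.75 m³/s

w_1 = (1.4 − 0.0)/2 = 0.7 m; q_1 = 0.43 × 0.14 × 0.7 = 0.04214 m³/s
w_2 = (2.4 − 0.0)/2 = 1.2 m; q_2 = 0.63 × 0.28 × 1.2 = 0.2117 m³/s
w_3 = (6.4 − 1.4)/2 = 2.5 m; q_3 = 1.11 × 0.40 × 2.5 = 1.110 m³/s
w_4 = (8.3 − 2.4)/2 = 2.95 m; q_4 = 0.93 × 0.50 × 2.95 = 1.372 m³/s
w_5 = (11.2 − 6.4)/2 = 2.4 m; q_5 = 1.06 × 0.51 × 2.4 = 1.297 m³/s
w_6 = (12.7 − 8.3)/2 = 2.2 m; q_6 = 0.92 × 0.50 × 2.2 = 1.012 m³/s
w_7 = (14.9 − 11.2)/2 = 1.85 m; q_7 = 0.90 × 0.37 × 1.85 = 0.6161 m³/s
w_8 = (14.9 − 12.7)/2 = 1.1 m; q_8 = 0.56 × 0.14 × 1.1 = 0.08624 m³/s
Q = Σ qᵢ = 5.747 m³/s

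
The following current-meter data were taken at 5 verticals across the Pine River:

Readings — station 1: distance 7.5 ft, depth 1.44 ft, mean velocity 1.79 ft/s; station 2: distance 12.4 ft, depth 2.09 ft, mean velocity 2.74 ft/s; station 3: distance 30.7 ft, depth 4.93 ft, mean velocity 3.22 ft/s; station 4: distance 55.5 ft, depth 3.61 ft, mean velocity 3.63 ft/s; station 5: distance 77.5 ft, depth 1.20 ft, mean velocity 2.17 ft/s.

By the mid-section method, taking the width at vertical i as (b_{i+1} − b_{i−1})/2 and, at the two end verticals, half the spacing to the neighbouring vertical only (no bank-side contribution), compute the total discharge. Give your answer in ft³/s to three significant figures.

750 ft³/s

w_1 = (12.4 − 7.5)/2 = 2.45 ft; q_1 = 1.79 × 1.44 × 2.45 = 6.315 ft³/s
w_2 = (30.7 − 7.5)/2 = 11.6 ft; q_2 = 2.74 × 2.09 × 11.6 = 66.43 ft³/s
w_3 = (55.5 − 12.4)/2 = 21.55 ft; q_3 = 3.22 × 4.93 × 21.55 = 342.1 ft³/s
w_4 = (77.5 − 30.7)/2 = 23.4 ft; q_4 = 3.63 × 3.61 × 23.4 = 306.6 ft³/s
w_5 = (77.5 − 55.5)/2 = 11 ft; q_5 = 2.17 × 1.20 × 11 = 28.64 ft³/s
Q = Σ qᵢ = 750.1 ft³/s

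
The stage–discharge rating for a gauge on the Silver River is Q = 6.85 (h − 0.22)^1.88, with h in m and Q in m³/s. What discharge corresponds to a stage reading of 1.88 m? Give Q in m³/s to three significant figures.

Q = 6.85 × (1.88 − 0.22)^1.88 = 6.85 × 1.66^1.88 = 17.76 m³/s

17.8 m³/s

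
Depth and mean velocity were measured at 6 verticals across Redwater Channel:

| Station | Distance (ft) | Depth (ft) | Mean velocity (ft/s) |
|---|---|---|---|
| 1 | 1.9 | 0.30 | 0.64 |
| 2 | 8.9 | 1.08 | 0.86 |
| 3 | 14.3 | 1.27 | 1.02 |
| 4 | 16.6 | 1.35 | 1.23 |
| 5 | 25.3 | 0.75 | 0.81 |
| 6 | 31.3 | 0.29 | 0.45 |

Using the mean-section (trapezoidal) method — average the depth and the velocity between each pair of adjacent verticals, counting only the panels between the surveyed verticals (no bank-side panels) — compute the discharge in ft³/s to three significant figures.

Panel 1-2: Δb = 7 ft, d̄ = (0.30+1.08)/2 = 0.69, v̄ = (0.64+0.86)/2 = 0.75 → q = 7×0.69×0.75 = 3.623 ft³/s
Panel 2-3: Δb = 5.4 ft, d̄ = (1.08+1.27)/2 = 1.175, v̄ = (0.86+1.02)/2 = 0.94 → q = 5.4×1.175×0.94 = 5.964 ft³/s
Panel 3-4: Δb = 2.3 ft, d̄ = (1.27+1.35)/2 = 1.31, v̄ = (1.02+1.23)/2 = 1.125 → q = 2.3×1.31×1.125 = 3.390 ft³/s
Panel 4-5: Δb = 8.7 ft, d̄ = (1.35+0.75)/2 = 1.05, v̄ = (1.23+0.81)/2 = 1.02 → q = 8.7×1.05×1.02 = 9.318 ft³/s
Panel 5-6: Δb = 6 ft, d̄ = (0.75+0.29)/2 = 0.52, v̄ = (0.81+0.45)/2 = 0.63 → q = 6×0.52×0.63 = 1.966 ft³/s
Q = Σ q = 24.26 ft³/s

24.3 ft³/s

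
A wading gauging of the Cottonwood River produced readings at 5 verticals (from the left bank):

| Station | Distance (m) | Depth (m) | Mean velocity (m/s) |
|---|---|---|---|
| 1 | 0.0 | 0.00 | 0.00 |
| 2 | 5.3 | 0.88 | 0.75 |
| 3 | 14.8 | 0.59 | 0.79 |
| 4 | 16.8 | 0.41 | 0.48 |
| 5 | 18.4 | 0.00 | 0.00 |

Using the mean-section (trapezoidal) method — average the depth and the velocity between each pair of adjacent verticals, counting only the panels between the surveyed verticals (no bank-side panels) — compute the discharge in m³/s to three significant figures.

6.96 m³/s

Panel 1-2: Δb = 5.3 m, d̄ = (0.00+0.88)/2 = 0.44, v̄ = (0.00+0.75)/2 = 0.375 → q = 5.3×0.44×0.375 = 0.8745 m³/s
Panel 2-3: Δb = 9.5 m, d̄ = (0.88+0.59)/2 = 0.735, v̄ = (0.75+0.79)/2 = 0.77 → q = 9.5×0.735×0.77 = 5.377 m³/s
Panel 3-4: Δb = 2 m, d̄ = (0.59+0.41)/2 = 0.5, v̄ = (0.79+0.48)/2 = 0.635 → q = 2×0.5×0.635 = 0.6350 m³/s
Panel 4-5: Δb = 1.6 m, d̄ = (0.41+0.00)/2 = 0.205, v̄ = (0.48+0.00)/2 = 0.24 → q = 1.6×0.205×0.24 = 0.07872 m³/s
Q = Σ q = 6.965 m³/s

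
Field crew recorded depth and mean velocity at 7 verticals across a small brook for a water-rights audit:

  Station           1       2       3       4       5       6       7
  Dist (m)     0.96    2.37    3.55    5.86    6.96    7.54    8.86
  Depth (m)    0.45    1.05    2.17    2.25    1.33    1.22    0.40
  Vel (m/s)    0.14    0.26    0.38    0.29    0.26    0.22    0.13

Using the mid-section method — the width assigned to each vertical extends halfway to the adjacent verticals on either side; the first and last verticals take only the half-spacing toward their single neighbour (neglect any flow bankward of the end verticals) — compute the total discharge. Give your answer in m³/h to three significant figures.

12700 m³/h

w_1 = (2.37 − 0.96)/2 = 0.705 m; q_1 = 0.14 × 0.45 × 0.705 = 0.04442 m³/s
w_2 = (3.55 − 0.96)/2 = 1.295 m; q_2 = 0.26 × 1.05 × 1.295 = 0.3535 m³/s
w_3 = (5.86 − 2.37)/2 = 1.745 m; q_3 = 0.38 × 2.17 × 1.745 = 1.439 m³/s
w_4 = (6.96 − 3.55)/2 = 1.705 m; q_4 = 0.29 × 2.25 × 1.705 = 1.113 m³/s
w_5 = (7.54 − 5.86)/2 = 0.84 m; q_5 = 0.26 × 1.33 × 0.84 = 0.2905 m³/s
w_6 = (8.86 − 6.96)/2 = 0.95 m; q_6 = 0.22 × 1.22 × 0.95 = 0.2550 m³/s
w_7 = (8.86 − 7.54)/2 = 0.66 m; q_7 = 0.13 × 0.40 × 0.66 = 0.03432 m³/s
Q = Σ qᵢ = 3.529 m³/s
= 3.529 × 3600 = 12700 m³/h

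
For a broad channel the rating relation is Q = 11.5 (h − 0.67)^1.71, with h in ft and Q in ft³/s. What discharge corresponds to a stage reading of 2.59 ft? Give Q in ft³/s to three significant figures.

Q = 11.5 × (2.59 − 0.67)^1.71 = 11.5 × 1.92^1.71 = 35.09 ft³/s

35.1 ft³/s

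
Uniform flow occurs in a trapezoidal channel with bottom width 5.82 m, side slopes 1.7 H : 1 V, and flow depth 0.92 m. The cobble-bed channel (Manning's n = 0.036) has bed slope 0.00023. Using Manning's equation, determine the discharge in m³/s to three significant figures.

A = (b + z·y)·y = (5.82 + 1.7×0.92)×0.92 = 6.793 m²
P = b + 2y√(1+z²) = 5.82 + 2×0.92×√(1+1.7²) = 9.449 m
R = A/P = 6.793/9.449 = 0.7189 m
Q = (1/n)·A·R^(2/3)·S^(1/2) = (1/0.036) × 6.793 × 0.7189^(2/3) × 0.00023^(1/2) = 2.297 m³/s

2.30 m³/s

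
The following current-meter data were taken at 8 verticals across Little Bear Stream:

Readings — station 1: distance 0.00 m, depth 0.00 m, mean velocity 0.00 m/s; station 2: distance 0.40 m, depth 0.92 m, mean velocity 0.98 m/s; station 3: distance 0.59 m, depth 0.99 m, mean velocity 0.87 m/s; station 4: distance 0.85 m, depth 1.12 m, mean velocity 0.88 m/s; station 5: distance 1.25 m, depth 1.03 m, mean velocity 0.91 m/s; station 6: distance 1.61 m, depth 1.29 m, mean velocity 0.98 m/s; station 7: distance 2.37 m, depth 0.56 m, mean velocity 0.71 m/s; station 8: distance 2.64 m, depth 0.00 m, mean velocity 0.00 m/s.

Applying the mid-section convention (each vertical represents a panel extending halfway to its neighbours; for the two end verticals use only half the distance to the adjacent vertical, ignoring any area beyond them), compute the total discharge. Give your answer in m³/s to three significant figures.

w_2 = (0.59 − 0.00)/2 = 0.295 m; q_2 = 0.98 × 0.92 × 0.295 = 0.2660 m³/s
w_3 = (0.85 − 0.40)/2 = 0.225 m; q_3 = 0.87 × 0.99 × 0.225 = 0.1938 m³/s
w_4 = (1.25 − 0.59)/2 = 0.33 m; q_4 = 0.88 × 1.12 × 0.33 = 0.3252 m³/s
w_5 = (1.61 − 0.85)/2 = 0.38 m; q_5 = 0.91 × 1.03 × 0.38 = 0.3562 m³/s
w_6 = (2.37 − 1.25)/2 = 0.56 m; q_6 = 0.98 × 1.29 × 0.56 = 0.7080 m³/s
w_7 = (2.64 − 1.61)/2 = 0.515 m; q_7 = 0.71 × 0.56 × 0.515 = 0.2048 m³/s
Stations 1, 8 contribute zero (depth or velocity is 0).
Q = Σ qᵢ = 2.054 m³/s

2.05 m³/s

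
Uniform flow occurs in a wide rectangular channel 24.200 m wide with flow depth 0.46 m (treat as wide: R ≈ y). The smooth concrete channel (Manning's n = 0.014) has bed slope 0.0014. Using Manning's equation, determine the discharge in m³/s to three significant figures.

17.7 m³/s

A = b·y = 24.200 × 0.46 = 11.13 m²
Wide channel: R ≈ y = 0.46 m
Q = (1/n)·A·R^(2/3)·S^(1/2) = (1/0.014) × 11.13 × 0.4600^(2/3) × 0.0014^(1/2) = 17.73 m³/s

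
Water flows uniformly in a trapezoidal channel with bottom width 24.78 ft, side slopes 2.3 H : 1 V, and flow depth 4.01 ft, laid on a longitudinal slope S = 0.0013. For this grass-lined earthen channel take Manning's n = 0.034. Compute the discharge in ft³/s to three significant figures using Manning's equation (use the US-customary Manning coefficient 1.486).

A = (b + z·y)·y = (24.78 + 2.3×4.01)×4.01 = 136.4 ft²
P = b + 2y√(1+z²) = 24.78 + 2×4.01×√(1+2.3²) = 44.89 ft
R = A/P = 136.4/44.89 = 3.037 ft
Q = (1.486/n)·A·R^(2/3)·S^(1/2) = (1.486/0.034) × 136.4 × 3.037^(2/3) × 0.0013^(1/2) = 450.6 ft³/s

451 ft³/s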